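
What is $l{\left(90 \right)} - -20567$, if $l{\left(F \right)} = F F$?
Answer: $28667$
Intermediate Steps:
$l{\left(F \right)} = F^{2}$
$l{\left(90 \right)} - -20567 = 90^{2} - -20567 = 8100 + 20567 = 28667$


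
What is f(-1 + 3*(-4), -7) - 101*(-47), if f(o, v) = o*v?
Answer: 4838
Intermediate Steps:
f(-1 + 3*(-4), -7) - 101*(-47) = (-1 + 3*(-4))*(-7) - 101*(-47) = (-1 - 12)*(-7) + 4747 = -13*(-7) + 4747 = 91 + 4747 = 4838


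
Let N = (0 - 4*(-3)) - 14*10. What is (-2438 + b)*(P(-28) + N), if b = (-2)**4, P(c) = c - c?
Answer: 310016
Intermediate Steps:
P(c) = 0
b = 16
N = -128 (N = (0 + 12) - 140 = 12 - 140 = -128)
(-2438 + b)*(P(-28) + N) = (-2438 + 16)*(0 - 128) = -2422*(-128) = 310016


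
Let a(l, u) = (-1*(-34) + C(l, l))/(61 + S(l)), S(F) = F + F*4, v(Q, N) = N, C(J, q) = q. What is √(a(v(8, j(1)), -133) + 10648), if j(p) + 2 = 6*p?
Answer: √862526/9 ≈ 103.19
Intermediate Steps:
j(p) = -2 + 6*p
S(F) = 5*F (S(F) = F + 4*F = 5*F)
a(l, u) = (34 + l)/(61 + 5*l) (a(l, u) = (-1*(-34) + l)/(61 + 5*l) = (34 + l)/(61 + 5*l))
√(a(v(8, j(1)), -133) + 10648) = √((34 + (-2 + 6*1))/(61 + 5*(-2 + 6*1)) + 10648) = √((34 + (-2 + 6))/(61 + 5*(-2 + 6)) + 10648) = √((34 + 4)/(61 + 5*4) + 10648) = √(38/(61 + 20) + 10648) = √(38/81 + 10648) = √(862526/81) = √862526/9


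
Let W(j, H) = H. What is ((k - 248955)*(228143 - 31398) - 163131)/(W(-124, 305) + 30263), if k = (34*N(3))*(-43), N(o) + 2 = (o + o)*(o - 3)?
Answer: -24202766113/15284 ≈ -1.5835e+6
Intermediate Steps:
N(o) = -2 + 2*o*(-3 + o) (N(o) = -2 + (o + o)*(o - 3) = -2 + (2*o)*(-3 + o) = -2 + 2*o*(-3 + o))
k = 2924 (k = (34*(-2 - 6*3 + 2*3²))*(-43) = (34*(-2 - 18 + 2*9))*(-43) = (34*(-2 - 18 + 18))*(-43) = (34*(-2))*(-43) = -68*(-43) = 2924)
((k - 248955)*(228143 - 31398) - 163131)/(W(-124, 305) + 30263) = ((2924 - 248955)*(228143 - 31398) - 163131)/(305 + 30263) = (-246031*196745 - 163131)/30568 = (-48405369095 - 163131)*(1/30568) = -48405532226*1/30568 = -24202766113/15284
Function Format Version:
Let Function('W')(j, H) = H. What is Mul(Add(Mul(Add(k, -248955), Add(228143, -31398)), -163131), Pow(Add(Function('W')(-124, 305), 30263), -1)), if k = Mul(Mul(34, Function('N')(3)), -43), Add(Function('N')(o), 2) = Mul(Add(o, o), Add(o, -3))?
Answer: Rational(-24202766113, 15284) ≈ -1.5835e+6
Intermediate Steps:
Function('N')(o) = Add(-2, Mul(2, o, Add(-3, o))) (Function('N')(o) = Add(-2, Mul(Add(o, o), Add(o, -3))) = Add(-2, Mul(Mul(2, o), Add(-3, o))) = Add(-2, Mul(2, o, Add(-3, o))))
k = 2924 (k = Mul(Mul(34, Add(-2, Mul(-6, 3), Mul(2, Pow(3, 2)))), -43) = Mul(Mul(34, Add(-2, -18, Mul(2, 9))), -43) = Mul(Mul(34, Add(-2, -18, 18)), -43) = Mul(Mul(34, -2), -43) = Mul(-68, -43) = 2924)
Mul(Add(Mul(Add(k, -248955), Add(228143, -31398)), -163131), Pow(Add(Function('W')(-124, 305), 30263), -1)) = Mul(Add(Mul(Add(2924, -248955), Add(228143, -31398)), -163131), Pow(Add(305, 30263), -1)) = Mul(Add(Mul(-246031, 196745), -163131), Pow(30568, -1)) = Mul(Add(-48405369095, -163131), Rational(1, 30568)) = Mul(-48405532226, Rational(1, 30568)) = Rational(-24202766113, 15284)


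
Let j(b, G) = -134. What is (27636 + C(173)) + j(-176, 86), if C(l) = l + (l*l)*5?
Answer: 177320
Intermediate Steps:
C(l) = l + 5*l**2 (C(l) = l + l**2*5 = l + 5*l**2)
(27636 + C(173)) + j(-176, 86) = (27636 + 173*(1 + 5*173)) - 134 = (27636 + 173*(1 + 865)) - 134 = (27636 + 173*866) - 134 = (27636 + 149818) - 134 = 177454 - 134 = 177320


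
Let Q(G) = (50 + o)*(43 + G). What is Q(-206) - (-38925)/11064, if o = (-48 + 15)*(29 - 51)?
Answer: -466474769/3688 ≈ -1.2648e+5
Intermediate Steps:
o = 726 (o = -33*(-22) = 726)
Q(G) = 33368 + 776*G (Q(G) = (50 + 726)*(43 + G) = 776*(43 + G) = 33368 + 776*G)
Q(-206) - (-38925)/11064 = (33368 + 776*(-206)) - (-38925)/11064 = (33368 - 159856) - (-38925)/11064 = -126488 - 1*(-12975/3688) = -126488 + 12975/3688 = -466474769/3688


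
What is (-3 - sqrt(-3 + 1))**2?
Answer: (3 + I*sqrt(2))**2 ≈ 7.0 + 8.4853*I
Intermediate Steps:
(-3 - sqrt(-3 + 1))**2 = (-3 - sqrt(-2))**2 = (-3 - I*sqrt(2))**2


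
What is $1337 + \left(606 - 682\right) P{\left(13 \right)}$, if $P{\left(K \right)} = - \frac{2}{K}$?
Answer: $\frac{17533}{13} \approx 1348.7$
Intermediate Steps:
$1337 + \left(606 - 682\right) P{\left(13 \right)} = 1337 + \left(606 - 682\right) \left(- \frac{2}{13}\right) = 1337 + \left(606 - 682\right) \left(\left(-2\right) \frac{1}{13}\right) = 1337 - - \frac{152}{13} = 1337 + \frac{152}{13} = \frac{17533}{13}$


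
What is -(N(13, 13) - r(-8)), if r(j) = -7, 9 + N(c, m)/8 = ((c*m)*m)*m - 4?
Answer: -228391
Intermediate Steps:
N(c, m) = -104 + 8*c*m³ (N(c, m) = -72 + 8*(((c*m)*m)*m - 4) = -72 + 8*((c*m²)*m - 4) = -72 + 8*(c*m³ - 4) = -72 + 8*(-4 + c*m³) = -72 + (-32 + 8*c*m³) = -104 + 8*c*m³)
-(N(13, 13) - r(-8)) = -((-104 + 8*13*13³) - 1*(-7)) = -((-104 + 8*13*2197) + 7) = -((-104 + 228488) + 7) = -(228384 + 7) = -1*228391 = -228391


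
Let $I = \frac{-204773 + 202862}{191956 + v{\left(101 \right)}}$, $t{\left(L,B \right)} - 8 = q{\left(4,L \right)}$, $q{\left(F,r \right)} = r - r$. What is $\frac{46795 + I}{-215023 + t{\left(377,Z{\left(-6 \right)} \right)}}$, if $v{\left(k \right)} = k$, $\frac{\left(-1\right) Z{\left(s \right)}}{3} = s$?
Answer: $- \frac{2995768468}{13765045285} \approx -0.21764$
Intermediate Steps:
$q{\left(F,r \right)} = 0$
$Z{\left(s \right)} = - 3 s$
$t{\left(L,B \right)} = 8$ ($t{\left(L,B \right)} = 8 + 0 = 8$)
$I = - \frac{637}{64019}$ ($I = \frac{-204773 + 202862}{191956 + 101} = - \frac{1911}{192057} = \left(-1911\right) \frac{1}{192057} = - \frac{637}{64019} \approx -0.0099502$)
$\frac{46795 + I}{-215023 + t{\left(377,Z{\left(-6 \right)} \right)}} = \frac{46795 - \frac{637}{64019}}{-215023 + 8} = \frac{2995768468}{64019 \left(-215015\right)} = \frac{2995768468}{64019} \left(- \frac{1}{215015}\right) = - \frac{2995768468}{13765045285}$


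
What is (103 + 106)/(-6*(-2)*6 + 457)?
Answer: 209/529 ≈ 0.39508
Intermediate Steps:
(103 + 106)/(-6*(-2)*6 + 457) = 209/(12*6 + 457) = 209/(72 + 457) = 209/529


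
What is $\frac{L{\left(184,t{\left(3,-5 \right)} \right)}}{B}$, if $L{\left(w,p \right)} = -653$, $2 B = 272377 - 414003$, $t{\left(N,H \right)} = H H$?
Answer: $\frac{653}{70813} \approx 0.0092215$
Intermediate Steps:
$t{\left(N,H \right)} = H^{2}$
$B = -70813$ ($B = \frac{272377 - 414003}{2} = \frac{1}{2} \left(-141626\right) = -70813$)
$\frac{L{\left(184,t{\left(3,-5 \right)} \right)}}{B} = - \frac{653}{-70813} = \left(-653\right) \left(- \frac{1}{70813}\right) = \frac{653}{70813}$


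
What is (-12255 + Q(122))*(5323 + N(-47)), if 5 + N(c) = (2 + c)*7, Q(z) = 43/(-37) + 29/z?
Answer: -276782184729/4514 ≈ -6.1316e+7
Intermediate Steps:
Q(z) = -43/37 + 29/z (Q(z) = 43*(-1/37) + 29/z = -43/37 + 29/z)
N(c) = 9 + 7*c (N(c) = -5 + (2 + c)*7 = -5 + (14 + 7*c) = 9 + 7*c)
(-12255 + Q(122))*(5323 + N(-47)) = (-12255 + (-43/37 + 29/122))*(5323 + (9 + 7*(-47))) = (-12255 + (-43/37 + 29*(1/122)))*(5323 + (9 - 329)) = (-12255 + (-43/37 + 29/122))*(5323 - 320) = (-12255 - 4173/4514)*5003 = -55323243/4514*5003 = -276782184729/4514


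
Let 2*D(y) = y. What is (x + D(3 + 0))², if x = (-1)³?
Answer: ¼ ≈ 0.25000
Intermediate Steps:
D(y) = y/2
x = -1
(x + D(3 + 0))² = (-1 + (3 + 0)/2)² = (-1 + (½)*3)² = (-1 + 3/2)² = (½)² = ¼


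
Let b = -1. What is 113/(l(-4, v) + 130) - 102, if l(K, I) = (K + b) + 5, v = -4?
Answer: -13147/130 ≈ -101.13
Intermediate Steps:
l(K, I) = 4 + K (l(K, I) = (K - 1) + 5 = (-1 + K) + 5 = 4 + K)
113/(l(-4, v) + 130) - 102 = 113/((4 - 4) + 130) - 102 = 113/(0 + 130) - 102 = 113/130 - 102 = -13147/130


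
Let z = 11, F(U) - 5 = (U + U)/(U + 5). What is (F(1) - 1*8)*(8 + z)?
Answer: -152/3 ≈ -50.667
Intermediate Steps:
F(U) = 5 + 2*U/(5 + U) (F(U) = 5 + (U + U)/(U + 5) = 5 + (2*U)/(5 + U) = 5 + 2*U/(5 + U))
(F(1) - 1*8)*(8 + z) = ((25 + 7*1)/(5 + 1) - 1*8)*(8 + 11) = ((25 + 7)/6 - 8)*19 = ((⅙)*32 - 8)*19 = (16/3 - 8)*19 = -8/3*19 = -152/3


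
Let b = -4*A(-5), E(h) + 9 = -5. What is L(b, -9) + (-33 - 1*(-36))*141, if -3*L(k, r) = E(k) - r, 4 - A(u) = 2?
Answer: 1274/3 ≈ 424.67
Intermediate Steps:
A(u) = 2 (A(u) = 4 - 1*2 = 4 - 2 = 2)
E(h) = -14 (E(h) = -9 - 5 = -14)
b = -8 (b = -4*2 = -8)
L(k, r) = 14/3 + r/3 (L(k, r) = -(-14 - r)/3 = 14/3 + r/3)
L(b, -9) + (-33 - 1*(-36))*141 = (14/3 + (⅓)*(-9)) + (-33 - 1*(-36))*141 = (14/3 - 3) + (-33 + 36)*141 = 5/3 + 3*141 = 5/3 + 423 = 1274/3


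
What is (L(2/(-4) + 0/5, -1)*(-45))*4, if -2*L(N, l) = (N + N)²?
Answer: 90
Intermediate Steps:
L(N, l) = -2*N² (L(N, l) = -(N + N)²/2 = -4*N²/2 = -2*N²)
(L(2/(-4) + 0/5, -1)*(-45))*4 = (-2*(2/(-4) + 0/5)²*(-45))*4 = (-2*(2*(-¼) + 0*(⅕))²*(-45))*4 = (-2*(-½ + 0)²*(-45))*4 = (-2*(-½)²*(-45))*4 = (-2*¼*(-45))*4 = -½*(-45)*4 = (45/2)*4 = 90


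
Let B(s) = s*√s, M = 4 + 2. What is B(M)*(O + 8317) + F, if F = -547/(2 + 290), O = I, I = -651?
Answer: -547/292 + 45996*√6 ≈ 1.1266e+5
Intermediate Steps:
O = -651
M = 6
B(s) = s^(3/2)
F = -547/292 ≈ -1.8733
B(M)*(O + 8317) + F = 6^(3/2)*(-651 + 8317) - 547/292 = (6*√6)*7666 - 547/292 = 45996*√6 - 547/292 = -547/292 + 45996*√6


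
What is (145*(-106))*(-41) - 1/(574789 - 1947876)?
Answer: 865278234791/1373087 ≈ 6.3017e+5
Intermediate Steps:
(145*(-106))*(-41) - 1/(574789 - 1947876) = -15370*(-41) - 1/(-1373087) = 630170 - 1*(-1/1373087) = 630170 + 1/1373087 = 865278234791/1373087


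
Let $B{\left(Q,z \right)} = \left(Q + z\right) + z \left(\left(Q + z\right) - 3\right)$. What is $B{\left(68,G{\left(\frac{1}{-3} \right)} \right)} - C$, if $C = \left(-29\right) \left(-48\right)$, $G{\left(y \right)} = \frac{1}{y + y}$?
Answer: $- \frac{5683}{4} \approx -1420.8$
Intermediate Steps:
$G{\left(y \right)} = \frac{1}{2 y}$
$B{\left(Q,z \right)} = Q + z + z \left(-3 + Q + z\right)$ ($B{\left(Q,z \right)} = \left(Q + z\right) + z \left(-3 + Q + z\right) = Q + z + z \left(-3 + Q + z\right)$)
$C = 1392$
$B{\left(68,G{\left(\frac{1}{-3} \right)} \right)} - C = \left(68 + \left(\frac{1}{2 \frac{1}{-3}}\right)^{2} - 2 \frac{1}{2 \frac{1}{-3}} + 68 \frac{1}{2 \frac{1}{-3}}\right) - 1392 = \left(68 + \left(\frac{1}{2 \left(- \frac{1}{3}\right)}\right)^{2} - 2 \frac{1}{2 \left(- \frac{1}{3}\right)} + 68 \frac{1}{2 \left(- \frac{1}{3}\right)}\right) - 1392 = \left(68 + \left(\frac{1}{2} \left(-3\right)\right)^{2} - 2 \cdot \frac{1}{2} \left(-3\right) + 68 \cdot \frac{1}{2} \left(-3\right)\right) - 1392 = \left(68 + \left(- \frac{3}{2}\right)^{2} - -3 + 68 \left(- \frac{3}{2}\right)\right) - 1392 = \left(68 + \frac{9}{4} + 3 - 102\right) - 1392 = - \frac{115}{4} - 1392 = - \frac{5683}{4}$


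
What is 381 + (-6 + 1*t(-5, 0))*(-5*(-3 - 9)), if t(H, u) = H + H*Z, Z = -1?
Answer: 21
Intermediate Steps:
t(H, u) = 0 (t(H, u) = H + H*(-1) = H - H = 0)
381 + (-6 + 1*t(-5, 0))*(-5*(-3 - 9)) = 381 + (-6 + 1*0)*(-5*(-3 - 9)) = 381 + (-6 + 0)*(-5*(-12)) = 381 - 6*60 = 381 - 360 = 21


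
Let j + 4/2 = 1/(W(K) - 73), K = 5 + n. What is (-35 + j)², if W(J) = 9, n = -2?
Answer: 5612161/4096 ≈ 1370.2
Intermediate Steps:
K = 3 (K = 5 - 2 = 3)
j = -129/64 (j = -2 + 1/(9 - 73) = -2 + 1/(-64) = -2 - 1/64 = -129/64 ≈ -2.0156)
(-35 + j)² = (-35 - 129/64)² = (-2369/64)² = 5612161/4096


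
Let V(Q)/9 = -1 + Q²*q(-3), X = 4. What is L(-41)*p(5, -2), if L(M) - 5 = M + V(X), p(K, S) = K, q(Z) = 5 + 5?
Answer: 6975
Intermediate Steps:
q(Z) = 10
V(Q) = -9 + 90*Q² (V(Q) = 9*(-1 + Q²*10) = 9*(-1 + 10*Q²) = -9 + 90*Q²)
L(M) = 1436 + M (L(M) = 5 + (M + (-9 + 90*4²)) = 5 + (M + (-9 + 90*16)) = 5 + (M + (-9 + 1440)) = 5 + (M + 1431) = 5 + (1431 + M) = 1436 + M)
L(-41)*p(5, -2) = (1436 - 41)*5 = 1395*5 = 6975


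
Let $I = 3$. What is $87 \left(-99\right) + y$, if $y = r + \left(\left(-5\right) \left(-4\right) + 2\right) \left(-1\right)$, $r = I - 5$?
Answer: $-8637$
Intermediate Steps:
$r = -2$ ($r = 3 - 5 = -2$)
$y = -24$ ($y = -2 + \left(\left(-5\right) \left(-4\right) + 2\right) \left(-1\right) = -2 + \left(20 + 2\right) \left(-1\right) = -2 + 22 \left(-1\right) = -2 - 22 = -24$)
$87 \left(-99\right) + y = 87 \left(-99\right) - 24 = -8613 - 24 = -8637$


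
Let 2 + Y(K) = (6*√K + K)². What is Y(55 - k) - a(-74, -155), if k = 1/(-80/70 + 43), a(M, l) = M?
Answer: 435555976/85849 + 386592*√1179911/85849 ≈ 9965.0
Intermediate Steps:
k = 7/293 (k = 1/(-80*1/70 + 43) = 1/(-8/7 + 43) = 1/(293/7) = 7/293 ≈ 0.023891)
Y(K) = -2 + (K + 6*√K)² (Y(K) = -2 + (6*√K + K)² = -2 + (K + 6*√K)²)
Y(55 - k) - a(-74, -155) = (-2 + ((55 - 1*7/293) + 6*√(55 - 1*7/293))²) - 1*(-74) = (-2 + ((55 - 7/293) + 6*√(55 - 7/293))²) + 74 = (-2 + (16108/293 + 6*√(16108/293))²) + 74 = (-2 + (16108/293 + 6*(2*√1179911/293))²) + 74 = (-2 + (16108/293 + 12*√1179911/293)²) + 74 = 72 + (16108/293 + 12*√1179911/293)²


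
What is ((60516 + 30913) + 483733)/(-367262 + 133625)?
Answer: -575162/233637 ≈ -2.4618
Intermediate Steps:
((60516 + 30913) + 483733)/(-367262 + 133625) = (91429 + 483733)/(-233637) = 575162*(-1/233637) = -575162/233637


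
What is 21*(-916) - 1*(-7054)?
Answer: -12182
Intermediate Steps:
21*(-916) - 1*(-7054) = -19236 + 7054 = -12182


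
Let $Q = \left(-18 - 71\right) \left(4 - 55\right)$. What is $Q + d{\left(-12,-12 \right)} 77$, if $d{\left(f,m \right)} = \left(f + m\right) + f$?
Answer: $1767$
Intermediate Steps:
$Q = 4539$ ($Q = \left(-89\right) \left(-51\right) = 4539$)
$d{\left(f,m \right)} = m + 2 f$
$Q + d{\left(-12,-12 \right)} 77 = 4539 + \left(-12 + 2 \left(-12\right)\right) 77 = 4539 + \left(-12 - 24\right) 77 = 4539 - 2772 = 1767$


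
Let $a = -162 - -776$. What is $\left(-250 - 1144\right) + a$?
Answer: $-780$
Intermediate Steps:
$a = 614$ ($a = -162 + 776 = 614$)
$\left(-250 - 1144\right) + a = \left(-250 - 1144\right) + 614 = -1394 + 614 = -780$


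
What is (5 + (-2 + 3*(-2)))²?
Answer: 9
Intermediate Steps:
(5 + (-2 + 3*(-2)))² = (5 + (-2 - 6))² = (5 - 8)² = (-3)² = 9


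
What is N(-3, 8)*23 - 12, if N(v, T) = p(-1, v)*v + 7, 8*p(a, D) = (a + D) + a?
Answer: 1537/8 ≈ 192.13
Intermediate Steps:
p(a, D) = a/4 + D/8 (p(a, D) = ((a + D) + a)/8 = ((D + a) + a)/8 = (D + 2*a)/8 = a/4 + D/8)
N(v, T) = 7 + v*(-1/4 + v/8) (N(v, T) = ((1/4)*(-1) + v/8)*v + 7 = (-1/4 + v/8)*v + 7 = v*(-1/4 + v/8) + 7 = 7 + v*(-1/4 + v/8))
N(-3, 8)*23 - 12 = (7 + (1/8)*(-3)*(-2 - 3))*23 - 12 = (7 + (1/8)*(-3)*(-5))*23 - 12 = (7 + 15/8)*23 - 12 = (71/8)*23 - 12 = 1633/8 - 12 = 1537/8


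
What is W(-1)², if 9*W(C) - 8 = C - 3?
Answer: 16/81 ≈ 0.19753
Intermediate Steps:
W(C) = 5/9 + C/9 (W(C) = 8/9 + (C - 3)/9 = 8/9 + (-3 + C)/9 = 8/9 + (-⅓ + C/9) = 5/9 + C/9)
W(-1)² = (5/9 + (⅑)*(-1))² = (5/9 - ⅑)² = (4/9)² = 16/81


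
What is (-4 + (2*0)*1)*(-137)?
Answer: 548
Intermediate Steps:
(-4 + (2*0)*1)*(-137) = (-4 + 0*1)*(-137) = (-4 + 0)*(-137) = -4*(-137) = 548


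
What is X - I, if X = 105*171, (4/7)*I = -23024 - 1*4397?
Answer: 263767/4 ≈ 65942.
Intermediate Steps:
I = -191947/4 (I = 7*(-23024 - 1*4397)/4 = 7*(-23024 - 4397)/4 = (7/4)*(-27421) = -191947/4 ≈ -47987.)
X = 17955
X - I = 17955 - 1*(-191947/4) = 17955 + 191947/4 = 263767/4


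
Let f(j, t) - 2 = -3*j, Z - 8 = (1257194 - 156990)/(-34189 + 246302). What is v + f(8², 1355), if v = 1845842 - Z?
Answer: 391483985568/212113 ≈ 1.8456e+6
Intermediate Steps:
Z = 2797108/212113 (Z = 8 + (1257194 - 156990)/(-34189 + 246302) = 8 + 1100204/212113 = 2797108/212113 ≈ 13.187)
f(j, t) = 2 - 3*j
v = 391524287038/212113 (v = 1845842 - 1*2797108/212113 = 1845842 - 2797108/212113 = 391524287038/212113 ≈ 1.8458e+6)
v + f(8², 1355) = 391524287038/212113 + (2 - 3*8²) = 391524287038/212113 + (2 - 3*64) = 391524287038/212113 + (2 - 192) = 391524287038/212113 - 190 = 391483985568/212113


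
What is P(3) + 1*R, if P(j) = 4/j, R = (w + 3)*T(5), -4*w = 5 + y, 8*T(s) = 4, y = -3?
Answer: 31/12 ≈ 2.5833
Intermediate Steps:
T(s) = ½ (T(s) = (⅛)*4 = ½)
w = -½ (w = -(5 - 3)/4 = -¼*2 = -½ ≈ -0.50000)
R = 5/4 (R = (-½ + 3)*(½) = (5/2)*(½) = 5/4 ≈ 1.2500)
P(3) + 1*R = 4/3 + 1*(5/4) = 4*(⅓) + 5/4 = 4/3 + 5/4 = 31/12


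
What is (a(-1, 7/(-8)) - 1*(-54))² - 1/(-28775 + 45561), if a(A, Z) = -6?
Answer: 38674943/16786 ≈ 2304.0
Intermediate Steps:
(a(-1, 7/(-8)) - 1*(-54))² - 1/(-28775 + 45561) = (-6 - 1*(-54))² - 1/(-28775 + 45561) = (-6 + 54)² - 1/16786 = 48² - 1*1/16786 = 2304 - 1/16786 = 38674943/16786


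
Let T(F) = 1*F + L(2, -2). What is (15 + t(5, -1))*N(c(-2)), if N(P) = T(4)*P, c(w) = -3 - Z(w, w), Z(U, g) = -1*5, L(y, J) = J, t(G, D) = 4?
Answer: 76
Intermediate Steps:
T(F) = -2 + F (T(F) = 1*F - 2 = F - 2 = -2 + F)
Z(U, g) = -5
c(w) = 2 (c(w) = -3 - 1*(-5) = -3 + 5 = 2)
N(P) = 2*P (N(P) = (-2 + 4)*P = 2*P)
(15 + t(5, -1))*N(c(-2)) = (15 + 4)*(2*2) = 19*4 = 76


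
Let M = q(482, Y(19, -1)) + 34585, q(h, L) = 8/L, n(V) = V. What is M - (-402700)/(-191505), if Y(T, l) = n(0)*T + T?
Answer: 25166937763/727719 ≈ 34583.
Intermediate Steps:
Y(T, l) = T (Y(T, l) = 0*T + T = 0 + T = T)
q(h, L) = 8/L
M = 657123/19 (M = 8/19 + 34585 = 657123/19 ≈ 34585.)
M - (-402700)/(-191505) = 657123/19 - (-402700)/(-191505) = 657123/19 - (-402700)*(-1)/191505 = 657123/19 - 1*80540/38301 = 657123/19 - 80540/38301 = 25166937763/727719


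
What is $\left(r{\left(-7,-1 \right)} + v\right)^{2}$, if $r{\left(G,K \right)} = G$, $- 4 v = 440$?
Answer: $13689$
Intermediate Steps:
$v = -110$ ($v = \left(- \frac{1}{4}\right) 440 = -110$)
$\left(r{\left(-7,-1 \right)} + v\right)^{2} = \left(-7 - 110\right)^{2} = \left(-117\right)^{2} = 13689$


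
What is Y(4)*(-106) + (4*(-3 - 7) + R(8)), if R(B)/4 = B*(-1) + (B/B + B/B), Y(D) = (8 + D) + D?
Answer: -1760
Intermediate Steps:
Y(D) = 8 + 2*D
R(B) = 8 - 4*B (R(B) = 4*(B*(-1) + (B/B + B/B)) = 4*(-B + (1 + 1)) = 4*(-B + 2) = 4*(2 - B) = 8 - 4*B)
Y(4)*(-106) + (4*(-3 - 7) + R(8)) = (8 + 2*4)*(-106) + (4*(-3 - 7) + (8 - 4*8)) = (8 + 8)*(-106) + (4*(-10) + (8 - 32)) = 16*(-106) + (-40 - 24) = -1696 - 64 = -1760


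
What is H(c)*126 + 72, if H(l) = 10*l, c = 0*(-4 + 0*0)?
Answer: 72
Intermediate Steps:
c = 0 (c = 0*(-4 + 0) = 0*(-4) = 0)
H(c)*126 + 72 = (10*0)*126 + 72 = 0*126 + 72 = 0 + 72 = 72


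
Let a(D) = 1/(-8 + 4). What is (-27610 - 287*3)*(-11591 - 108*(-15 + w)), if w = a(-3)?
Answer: 283115624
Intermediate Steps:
a(D) = -¼ (a(D) = 1/(-4) = -¼)
w = -¼ ≈ -0.25000
(-27610 - 287*3)*(-11591 - 108*(-15 + w)) = (-27610 - 287*3)*(-11591 - 108*(-15 - ¼)) = (-27610 - 861)*(-11591 - 108*(-61/4)) = -28471*(-11591 + 1647) = -28471*(-9944) = 283115624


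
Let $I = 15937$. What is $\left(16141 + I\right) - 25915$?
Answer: $6163$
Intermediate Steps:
$\left(16141 + I\right) - 25915 = \left(16141 + 15937\right) - 25915 = 32078 - 25915 = 6163$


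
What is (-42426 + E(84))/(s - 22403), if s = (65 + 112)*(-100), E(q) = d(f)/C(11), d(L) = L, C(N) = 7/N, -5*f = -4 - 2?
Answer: 1484844/1403605 ≈ 1.0579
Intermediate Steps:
f = 6/5 (f = -(-4 - 2)/5 = -⅕*(-6) = 6/5 ≈ 1.2000)
E(q) = 66/35 (E(q) = 6/(5*((7/11))) = 6/(5*((7*(1/11)))) = 6/(5*(7/11)) = (6/5)*(11/7) = 66/35)
s = -17700 (s = 177*(-100) = -17700)
(-42426 + E(84))/(s - 22403) = (-42426 + 66/35)/(-17700 - 22403) = -1484844/35/(-40103) = -1484844/35*(-1/40103) = 1484844/1403605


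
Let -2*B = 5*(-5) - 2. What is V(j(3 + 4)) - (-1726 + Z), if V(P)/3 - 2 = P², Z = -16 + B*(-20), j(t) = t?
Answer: 2165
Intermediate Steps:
B = 27/2 (B = -(5*(-5) - 2)/2 = -(-25 - 2)/2 = -½*(-27) = 27/2 ≈ 13.500)
Z = -286 (Z = -16 + (27/2)*(-20) = -16 - 270 = -286)
V(P) = 6 + 3*P²
V(j(3 + 4)) - (-1726 + Z) = (6 + 3*(3 + 4)²) - (-1726 - 286) = (6 + 3*7²) - 1*(-2012) = (6 + 3*49) + 2012 = (6 + 147) + 2012 = 153 + 2012 = 2165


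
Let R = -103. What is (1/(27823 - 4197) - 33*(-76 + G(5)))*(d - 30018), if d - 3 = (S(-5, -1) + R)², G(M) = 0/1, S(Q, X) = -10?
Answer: -510947319607/11813 ≈ -4.3253e+7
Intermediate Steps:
G(M) = 0 (G(M) = 0*1 = 0)
d = 12772 (d = 3 + (-10 - 103)² = 3 + (-113)² = 3 + 12769 = 12772)
(1/(27823 - 4197) - 33*(-76 + G(5)))*(d - 30018) = (1/(27823 - 4197) - 33*(-76 + 0))*(12772 - 30018) = (1/23626 - 33*(-76))*(-17246) = (1/23626 + 2508)*(-17246) = (59254009/23626)*(-17246) = -510947319607/11813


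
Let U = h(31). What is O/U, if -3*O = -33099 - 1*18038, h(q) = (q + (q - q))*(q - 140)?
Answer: -51137/10137 ≈ -5.0446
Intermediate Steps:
h(q) = q*(-140 + q) (h(q) = (q + 0)*(-140 + q) = q*(-140 + q))
O = 51137/3 (O = -(-33099 - 1*18038)/3 = -(-33099 - 18038)/3 = -⅓*(-51137) = 51137/3 ≈ 17046.)
U = -3379 (U = 31*(-140 + 31) = 31*(-109) = -3379)
O/U = (51137/3)/(-3379) = (51137/3)*(-1/3379) = -51137/10137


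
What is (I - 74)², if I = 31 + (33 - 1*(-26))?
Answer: 256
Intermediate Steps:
I = 90 (I = 31 + (33 + 26) = 31 + 59 = 90)
(I - 74)² = (90 - 74)² = 16² = 256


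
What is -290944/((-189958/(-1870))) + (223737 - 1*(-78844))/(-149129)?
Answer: -2388040847727/833183723 ≈ -2866.2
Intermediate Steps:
-290944/((-189958/(-1870))) + (223737 - 1*(-78844))/(-149129) = -290944/((-189958*(-1/1870))) + (223737 + 78844)*(-1/149129) = -290944/5587/55 + 302581*(-1/149129) = -290944*55/5587 - 302581/149129 = -16001920/5587 - 302581/149129 = -2388040847727/833183723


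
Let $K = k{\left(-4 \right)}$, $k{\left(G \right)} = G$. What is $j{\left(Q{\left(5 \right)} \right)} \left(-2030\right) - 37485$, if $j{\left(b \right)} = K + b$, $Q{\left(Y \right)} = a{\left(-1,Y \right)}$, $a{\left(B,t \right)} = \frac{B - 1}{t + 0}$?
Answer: $-28553$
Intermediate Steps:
$K = -4$
$a{\left(B,t \right)} = \frac{-1 + B}{t}$
$Q{\left(Y \right)} = - \frac{2}{Y}$ ($Q{\left(Y \right)} = \frac{-1 - 1}{Y} = \frac{1}{Y} \left(-2\right) = - \frac{2}{Y}$)
$j{\left(b \right)} = -4 + b$
$j{\left(Q{\left(5 \right)} \right)} \left(-2030\right) - 37485 = \left(-4 - \frac{2}{5}\right) \left(-2030\right) - 37485 = \left(- \frac{22}{5}\right) \left(-2030\right) - 37485 = 8932 - 37485 = -28553$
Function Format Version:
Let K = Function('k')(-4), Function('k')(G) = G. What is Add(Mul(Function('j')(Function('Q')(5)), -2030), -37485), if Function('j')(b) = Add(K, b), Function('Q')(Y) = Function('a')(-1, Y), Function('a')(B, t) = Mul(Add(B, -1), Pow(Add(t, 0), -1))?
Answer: -28553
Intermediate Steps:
K = -4
Function('a')(B, t) = Mul(Pow(t, -1), Add(-1, B)) (Function('a')(B, t) = Mul(Add(-1, B), Pow(t, -1)) = Mul(Pow(t, -1), Add(-1, B)))
Function('Q')(Y) = Mul(-2, Pow(Y, -1)) (Function('Q')(Y) = Mul(Pow(Y, -1), Add(-1, -1)) = Mul(Pow(Y, -1), -2) = Mul(-2, Pow(Y, -1)))
Function('j')(b) = Add(-4, b)
Add(Mul(Function('j')(Function('Q')(5)), -2030), -37485) = Add(Mul(Add(-4, Mul(-2, Pow(5, -1))), -2030), -37485) = Add(Mul(Add(-4, Mul(-2, Rational(1, 5))), -2030), -37485) = Add(Mul(Add(-4, Rational(-2, 5)), -2030), -37485) = Add(Mul(Rational(-22, 5), -2030), -37485) = Add(8932, -37485) = -28553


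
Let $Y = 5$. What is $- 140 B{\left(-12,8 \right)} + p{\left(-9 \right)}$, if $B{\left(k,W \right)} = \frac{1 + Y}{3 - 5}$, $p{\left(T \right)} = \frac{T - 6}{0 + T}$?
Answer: $\frac{1265}{3} \approx 421.67$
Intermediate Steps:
$p{\left(T \right)} = \frac{-6 + T}{T}$
$B{\left(k,W \right)} = -3$ ($B{\left(k,W \right)} = \frac{1 + 5}{3 - 5} = \frac{6}{-2} = 6 \left(- \frac{1}{2}\right) = -3$)
$- 140 B{\left(-12,8 \right)} + p{\left(-9 \right)} = \left(-140\right) \left(-3\right) + \frac{-6 - 9}{-9} = 420 - - \frac{5}{3} = 420 + \frac{5}{3} = \frac{1265}{3}$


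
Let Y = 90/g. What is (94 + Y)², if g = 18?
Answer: 9801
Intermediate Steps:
Y = 5 (Y = 90/18 = 90*(1/18) = 5)
(94 + Y)² = (94 + 5)² = 99² = 9801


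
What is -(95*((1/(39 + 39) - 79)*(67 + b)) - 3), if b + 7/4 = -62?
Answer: 585367/24 ≈ 24390.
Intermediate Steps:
b = -255/4 (b = -7/4 - 62 = -255/4 ≈ -63.750)
-(95*((1/(39 + 39) - 79)*(67 + b)) - 3) = -(95*((1/(39 + 39) - 79)*(67 - 255/4)) - 3) = -(95*((1/78 - 79)*(13/4)) - 3) = -(95*(-6161/78*13/4) - 3) = -(95*(-6161/24) - 3) = -(-585295/24 - 3) = -1*(-585367/24) = 585367/24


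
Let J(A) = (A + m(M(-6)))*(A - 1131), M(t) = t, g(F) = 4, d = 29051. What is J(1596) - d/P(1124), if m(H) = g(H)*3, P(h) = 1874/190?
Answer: 697853795/937 ≈ 7.4478e+5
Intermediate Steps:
P(h) = 937/95 (P(h) = 1874*(1/190) = 937/95)
m(H) = 12 (m(H) = 4*3 = 12)
J(A) = (-1131 + A)*(12 + A) (J(A) = (A + 12)*(A - 1131) = (12 + A)*(-1131 + A) = (-1131 + A)*(12 + A))
J(1596) - d/P(1124) = (-13572 + 1596² - 1119*1596) - 29051/937/95 = (-13572 + 2547216 - 1785924) - 29051*95/937 = 747720 - 1*2759845/937 = 747720 - 2759845/937 = 697853795/937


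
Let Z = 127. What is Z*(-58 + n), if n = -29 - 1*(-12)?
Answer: -9525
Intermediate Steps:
n = -17 (n = -29 + 12 = -17)
Z*(-58 + n) = 127*(-58 - 17) = 127*(-75) = -9525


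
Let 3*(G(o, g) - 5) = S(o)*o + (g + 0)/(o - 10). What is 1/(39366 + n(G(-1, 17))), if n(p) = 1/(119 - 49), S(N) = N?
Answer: 70/2755621 ≈ 2.5403e-5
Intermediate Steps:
G(o, g) = 5 + o²/3 + g/(3*(-10 + o)) (G(o, g) = 5 + (o*o + (g + 0)/(o - 10))/3 = 5 + (o² + g/(-10 + o))/3 = 5 + (o²/3 + g/(3*(-10 + o))) = 5 + o²/3 + g/(3*(-10 + o)))
n(p) = 1/70
1/(39366 + n(G(-1, 17))) = 1/(39366 + 1/70) = 1/(2755621/70) = 70/2755621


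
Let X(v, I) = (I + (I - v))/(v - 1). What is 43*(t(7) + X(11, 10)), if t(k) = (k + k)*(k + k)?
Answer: 84667/10 ≈ 8466.7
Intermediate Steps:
X(v, I) = (-v + 2*I)/(-1 + v)
t(k) = 4*k² (t(k) = (2*k)*(2*k) = 4*k²)
43*(t(7) + X(11, 10)) = 43*(4*7² + (-1*11 + 2*10)/(-1 + 11)) = 43*(4*49 + (-11 + 20)/10) = 43*(196 + (⅒)*9) = 43*(196 + 9/10) = 43*(1969/10) = 84667/10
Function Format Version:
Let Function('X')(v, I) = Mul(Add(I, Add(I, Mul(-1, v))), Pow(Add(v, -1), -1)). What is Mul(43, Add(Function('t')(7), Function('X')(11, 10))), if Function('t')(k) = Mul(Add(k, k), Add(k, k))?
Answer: Rational(84667, 10) ≈ 8466.7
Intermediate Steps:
Function('X')(v, I) = Mul(Pow(Add(-1, v), -1), Add(Mul(-1, v), Mul(2, I))) (Function('X')(v, I) = Mul(Add(Mul(-1, v), Mul(2, I)), Pow(Add(-1, v), -1)) = Mul(Pow(Add(-1, v), -1), Add(Mul(-1, v), Mul(2, I))))
Function('t')(k) = Mul(4, Pow(k, 2)) (Function('t')(k) = Mul(Mul(2, k), Mul(2, k)) = Mul(4, Pow(k, 2)))
Mul(43, Add(Function('t')(7), Function('X')(11, 10))) = Mul(43, Add(Mul(4, Pow(7, 2)), Mul(Pow(Add(-1, 11), -1), Add(Mul(-1, 11), Mul(2, 10))))) = Mul(43, Add(Mul(4, 49), Mul(Pow(10, -1), Add(-11, 20)))) = Mul(43, Add(196, Mul(Rational(1, 10), 9))) = Mul(43, Add(196, Rational(9, 10))) = Mul(43, Rational(1969, 10)) = Rational(84667, 10)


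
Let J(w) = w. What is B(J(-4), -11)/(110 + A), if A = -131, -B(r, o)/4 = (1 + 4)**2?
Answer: 100/21 ≈ 4.7619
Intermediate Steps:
B(r, o) = -100 (B(r, o) = -4*(1 + 4)**2 = -4*5**2 = -4*25 = -100)
B(J(-4), -11)/(110 + A) = -100/(110 - 131) = -100/(-21) = -1/21*(-100) = 100/21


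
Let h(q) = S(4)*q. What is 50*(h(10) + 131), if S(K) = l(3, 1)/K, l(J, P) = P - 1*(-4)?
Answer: 7175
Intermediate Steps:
l(J, P) = 4 + P (l(J, P) = P + 4 = 4 + P)
S(K) = 5/K (S(K) = (4 + 1)/K = 5/K)
h(q) = 5*q/4 (h(q) = (5/4)*q = (5*(1/4))*q = 5*q/4)
50*(h(10) + 131) = 50*((5/4)*10 + 131) = 50*(25/2 + 131) = 50*(287/2) = 7175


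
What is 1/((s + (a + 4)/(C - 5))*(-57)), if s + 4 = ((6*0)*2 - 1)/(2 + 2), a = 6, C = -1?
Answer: 4/1349 ≈ 0.0029652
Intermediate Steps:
s = -17/4 (s = -4 + ((6*0)*2 - 1)/(2 + 2) = -4 + (0*2 - 1)/4 = -4 + (0 - 1)*(¼) = -4 - 1*¼ = -4 - ¼ = -17/4 ≈ -4.2500)
1/((s + (a + 4)/(C - 5))*(-57)) = 1/((-17/4 + (6 + 4)/(-1 - 5))*(-57)) = 1/((-17/4 + 10/(-6))*(-57)) = 1/((-17/4 + 10*(-⅙))*(-57)) = 1/((-17/4 - 5/3)*(-57)) = 1/(-71/12*(-57)) = 1/(1349/4) = 4/1349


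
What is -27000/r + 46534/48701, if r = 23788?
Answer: -51994052/289624847 ≈ -0.17952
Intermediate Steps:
-27000/r + 46534/48701 = -27000/23788 + 46534/48701 = -27000*1/23788 + 46534*(1/48701) = -6750/5947 + 46534/48701 = -51994052/289624847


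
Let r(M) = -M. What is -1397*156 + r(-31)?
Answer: -217901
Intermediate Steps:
-1397*156 + r(-31) = -1397*156 - 1*(-31) = -217932 + 31 = -217901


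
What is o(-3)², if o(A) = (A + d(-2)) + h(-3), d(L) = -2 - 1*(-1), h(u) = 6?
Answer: 4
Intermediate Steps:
d(L) = -1 (d(L) = -2 + 1 = -1)
o(A) = 5 + A (o(A) = (A - 1) + 6 = (-1 + A) + 6 = 5 + A)
o(-3)² = (5 - 3)² = 2² = 4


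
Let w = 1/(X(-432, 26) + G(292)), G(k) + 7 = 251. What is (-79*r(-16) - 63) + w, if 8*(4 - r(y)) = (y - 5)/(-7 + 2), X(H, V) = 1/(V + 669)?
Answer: -2289485281/6783240 ≈ -337.52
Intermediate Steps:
X(H, V) = 1/(669 + V)
G(k) = 244 (G(k) = -7 + 251 = 244)
r(y) = 31/8 + y/40 (r(y) = 4 - (y - 5)/(8*(-7 + 2)) = 4 - (-5 + y)/(8*(-5)) = 4 - (-5 + y)*(-1)/(8*5) = 4 - (1 - y/5)/8 = 4 + (-1/8 + y/40) = 31/8 + y/40)
w = 695/169581 (w = 1/(1/(669 + 26) + 244) = 1/(1/695 + 244) = 1/(169581/695) = 695/169581 ≈ 0.0040983)
(-79*r(-16) - 63) + w = (-79*(31/8 + (1/40)*(-16)) - 63) + 695/169581 = (-79*(31/8 - 2/5) - 63) + 695/169581 = (-79*139/40 - 63) + 695/169581 = (-10981/40 - 63) + 695/169581 = -13501/40 + 695/169581 = -2289485281/6783240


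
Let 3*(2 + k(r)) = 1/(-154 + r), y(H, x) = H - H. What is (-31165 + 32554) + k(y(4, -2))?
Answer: 640793/462 ≈ 1387.0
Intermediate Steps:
y(H, x) = 0
k(r) = -2 + 1/(3*(-154 + r))
(-31165 + 32554) + k(y(4, -2)) = (-31165 + 32554) + (925 - 6*0)/(3*(-154 + 0)) = 1389 + (1/3)*(925 + 0)/(-154) = 1389 + (1/3)*(-1/154)*925 = 1389 - 925/462 = 640793/462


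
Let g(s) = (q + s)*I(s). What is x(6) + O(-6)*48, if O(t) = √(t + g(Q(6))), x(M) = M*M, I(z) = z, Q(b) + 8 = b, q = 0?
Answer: 36 + 48*I*√2 ≈ 36.0 + 67.882*I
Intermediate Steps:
Q(b) = -8 + b
x(M) = M²
g(s) = s² (g(s) = (0 + s)*s = s*s = s²)
O(t) = √(4 + t) (O(t) = √(t + (-8 + 6)²) = √(t + (-2)²) = √(t + 4) = √(4 + t))
x(6) + O(-6)*48 = 6² + √(4 - 6)*48 = 36 + √(-2)*48 = 36 + (I*√2)*48 = 36 + 48*I*√2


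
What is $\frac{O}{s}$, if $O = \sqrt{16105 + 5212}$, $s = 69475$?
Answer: $\frac{\sqrt{21317}}{69475} \approx 0.0021015$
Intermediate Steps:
$O = \sqrt{21317} \approx 146.0$
$\frac{O}{s} = \frac{\sqrt{21317}}{69475}$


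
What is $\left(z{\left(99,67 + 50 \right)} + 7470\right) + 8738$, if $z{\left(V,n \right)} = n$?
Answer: $16325$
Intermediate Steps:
$\left(z{\left(99,67 + 50 \right)} + 7470\right) + 8738 = \left(\left(67 + 50\right) + 7470\right) + 8738 = \left(117 + 7470\right) + 8738 = 7587 + 8738 = 16325$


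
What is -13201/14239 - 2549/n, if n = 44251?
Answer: -620452662/630089989 ≈ -0.98470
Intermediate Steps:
-13201/14239 - 2549/n = -13201/14239 - 2549/44251 = -620452662/630089989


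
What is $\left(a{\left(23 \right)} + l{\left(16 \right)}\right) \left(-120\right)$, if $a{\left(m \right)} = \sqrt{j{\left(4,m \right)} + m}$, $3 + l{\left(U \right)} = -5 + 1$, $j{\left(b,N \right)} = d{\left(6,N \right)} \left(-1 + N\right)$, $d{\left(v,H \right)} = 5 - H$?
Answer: $840 - 120 i \sqrt{373} \approx 840.0 - 2317.6 i$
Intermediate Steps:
$j{\left(b,N \right)} = \left(-1 + N\right) \left(5 - N\right)$ ($j{\left(b,N \right)} = \left(5 - N\right) \left(-1 + N\right) = \left(-1 + N\right) \left(5 - N\right)$)
$l{\left(U \right)} = -7$ ($l{\left(U \right)} = -3 + \left(-5 + 1\right) = -3 - 4 = -7$)
$a{\left(m \right)} = \sqrt{m - \left(-1 + m\right) \left(-5 + m\right)}$ ($a{\left(m \right)} = \sqrt{- \left(-1 + m\right) \left(-5 + m\right) + m} = \sqrt{m - \left(-1 + m\right) \left(-5 + m\right)}$)
$\left(a{\left(23 \right)} + l{\left(16 \right)}\right) \left(-120\right) = \left(\sqrt{23 - \left(-1 + 23\right) \left(-5 + 23\right)} - 7\right) \left(-120\right) = \left(\sqrt{23 - 22 \cdot 18} - 7\right) \left(-120\right) = \left(\sqrt{23 - 396} - 7\right) \left(-120\right) = \left(\sqrt{-373} - 7\right) \left(-120\right) = \left(i \sqrt{373} - 7\right) \left(-120\right) = \left(-7 + i \sqrt{373}\right) \left(-120\right) = 840 - 120 i \sqrt{373}$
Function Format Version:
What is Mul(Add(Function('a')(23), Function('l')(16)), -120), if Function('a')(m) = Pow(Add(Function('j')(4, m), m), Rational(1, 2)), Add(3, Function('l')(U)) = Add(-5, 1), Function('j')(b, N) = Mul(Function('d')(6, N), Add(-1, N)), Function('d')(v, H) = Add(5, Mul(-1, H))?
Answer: Add(840, Mul(-120, I, Pow(373, Rational(1, 2)))) ≈ Add(840.00, Mul(-2317.6, I))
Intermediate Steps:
Function('j')(b, N) = Mul(Add(-1, N), Add(5, Mul(-1, N))) (Function('j')(b, N) = Mul(Add(5, Mul(-1, N)), Add(-1, N)) = Mul(Add(-1, N), Add(5, Mul(-1, N))))
Function('l')(U) = -7 (Function('l')(U) = Add(-3, Add(-5, 1)) = Add(-3, -4) = -7)
Function('a')(m) = Pow(Add(m, Mul(-1, Add(-1, m), Add(-5, m))), Rational(1, 2)) (Function('a')(m) = Pow(Add(Mul(-1, Add(-1, m), Add(-5, m)), m), Rational(1, 2)) = Pow(Add(m, Mul(-1, Add(-1, m), Add(-5, m))), Rational(1, 2)))
Mul(Add(Function('a')(23), Function('l')(16)), -120) = Mul(Add(Pow(Add(23, Mul(-1, Add(-1, 23), Add(-5, 23))), Rational(1, 2)), -7), -120) = Mul(Add(Pow(Add(23, Mul(-1, 22, 18)), Rational(1, 2)), -7), -120) = Mul(Add(Pow(Add(23, -396), Rational(1, 2)), -7), -120) = Mul(Add(Pow(-373, Rational(1, 2)), -7), -120) = Mul(Add(Mul(I, Pow(373, Rational(1, 2))), -7), -120) = Mul(Add(-7, Mul(I, Pow(373, Rational(1, 2)))), -120) = Add(840, Mul(-120, I, Pow(373, Rational(1, 2))))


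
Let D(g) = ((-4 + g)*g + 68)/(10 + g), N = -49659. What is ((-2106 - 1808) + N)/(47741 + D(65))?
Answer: -4017975/3584608 ≈ -1.1209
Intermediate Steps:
D(g) = (68 + g*(-4 + g))/(10 + g) (D(g) = (g*(-4 + g) + 68)/(10 + g) = (68 + g*(-4 + g))/(10 + g))
((-2106 - 1808) + N)/(47741 + D(65)) = ((-2106 - 1808) - 49659)/(47741 + (68 + 65**2 - 4*65)/(10 + 65)) = (-3914 - 49659)/(47741 + (68 + 4225 - 260)/75) = -53573/(47741 + (1/75)*4033) = -53573/(47741 + 4033/75) = -53573/3584608/75 = -53573*75/3584608 = -4017975/3584608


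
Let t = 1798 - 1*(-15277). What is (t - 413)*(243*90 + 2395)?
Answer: 404303430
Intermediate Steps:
t = 17075 (t = 1798 + 15277 = 17075)
(t - 413)*(243*90 + 2395) = (17075 - 413)*(243*90 + 2395) = 16662*(21870 + 2395) = 16662*24265 = 404303430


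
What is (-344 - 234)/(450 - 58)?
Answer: -289/196 ≈ -1.4745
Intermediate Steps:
(-344 - 234)/(450 - 58) = -578/392 = -578*1/392 = -289/196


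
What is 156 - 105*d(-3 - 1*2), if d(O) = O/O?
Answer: 51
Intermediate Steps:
d(O) = 1
156 - 105*d(-3 - 1*2) = 156 - 105*1 = 156 - 105 = 51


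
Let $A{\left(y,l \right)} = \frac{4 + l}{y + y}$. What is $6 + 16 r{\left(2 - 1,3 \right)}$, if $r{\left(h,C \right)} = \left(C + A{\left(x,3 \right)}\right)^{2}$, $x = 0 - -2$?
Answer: $367$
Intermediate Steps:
$x = 2$ ($x = 0 + 2 = 2$)
$A{\left(y,l \right)} = \frac{4 + l}{2 y}$
$r{\left(h,C \right)} = \left(\frac{7}{4} + C\right)^{2}$ ($r{\left(h,C \right)} = \left(C + \frac{4 + 3}{2 \cdot 2}\right)^{2} = \left(C + \frac{1}{2} \cdot \frac{1}{2} \cdot 7\right)^{2} = \left(C + \frac{7}{4}\right)^{2} = \left(\frac{7}{4} + C\right)^{2}$)
$6 + 16 r{\left(2 - 1,3 \right)} = 6 + 16 \frac{\left(7 + 4 \cdot 3\right)^{2}}{16} = 6 + 16 \frac{\left(7 + 12\right)^{2}}{16} = 6 + 16 \frac{19^{2}}{16} = 6 + 16 \cdot \frac{1}{16} \cdot 361 = 6 + 16 \cdot \frac{361}{16} = 6 + 361 = 367$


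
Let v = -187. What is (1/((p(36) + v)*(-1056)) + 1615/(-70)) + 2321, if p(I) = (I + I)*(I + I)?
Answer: 84880481129/36937824 ≈ 2297.9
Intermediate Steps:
p(I) = 4*I**2 (p(I) = (2*I)*(2*I) = 4*I**2)
(1/((p(36) + v)*(-1056)) + 1615/(-70)) + 2321 = (1/(4*36**2 - 187*(-1056)) + 1615/(-70)) + 2321 = (-1/1056/(4*1296 - 187) + 1615*(-1/70)) + 2321 = (-1/1056/(5184 - 187) - 323/14) + 2321 = (-1/1056/4997 - 323/14) + 2321 = ((1/4997)*(-1/1056) - 323/14) + 2321 = (-1/5276832 - 323/14) + 2321 = -852208375/36937824 + 2321 = 84880481129/36937824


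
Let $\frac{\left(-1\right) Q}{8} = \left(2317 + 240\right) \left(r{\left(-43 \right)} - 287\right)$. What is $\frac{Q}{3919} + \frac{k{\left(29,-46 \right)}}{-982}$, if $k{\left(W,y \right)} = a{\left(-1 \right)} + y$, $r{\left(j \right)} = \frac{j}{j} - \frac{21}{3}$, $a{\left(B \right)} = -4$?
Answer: $\frac{2942959503}{1924229} \approx 1529.4$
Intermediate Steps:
$r{\left(j \right)} = -6$ ($r{\left(j \right)} = 1 - 7 = -6$)
$k{\left(W,y \right)} = -4 + y$
$Q = 5993608$ ($Q = - 8 \left(2317 + 240\right) \left(-6 - 287\right) = - 8 \cdot 2557 \left(-293\right) = \left(-8\right) \left(-749201\right) = 5993608$)
$\frac{Q}{3919} + \frac{k{\left(29,-46 \right)}}{-982} = \frac{5993608}{3919} + \frac{-4 - 46}{-982} = 5993608 \cdot \frac{1}{3919} - - \frac{25}{491} = \frac{5993608}{3919} + \frac{25}{491} = \frac{2942959503}{1924229}$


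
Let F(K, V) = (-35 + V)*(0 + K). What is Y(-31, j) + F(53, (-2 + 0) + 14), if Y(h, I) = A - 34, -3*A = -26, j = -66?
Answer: -3733/3 ≈ -1244.3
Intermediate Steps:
A = 26/3 (A = -⅓*(-26) = 26/3 ≈ 8.6667)
F(K, V) = K*(-35 + V) (F(K, V) = (-35 + V)*K = K*(-35 + V))
Y(h, I) = -76/3 (Y(h, I) = 26/3 - 34 = -76/3)
Y(-31, j) + F(53, (-2 + 0) + 14) = -76/3 + 53*(-35 + ((-2 + 0) + 14)) = -76/3 + 53*(-35 + (-2 + 14)) = -76/3 + 53*(-35 + 12) = -76/3 + 53*(-23) = -76/3 - 1219 = -3733/3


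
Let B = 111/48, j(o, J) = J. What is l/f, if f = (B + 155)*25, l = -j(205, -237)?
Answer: 1264/20975 ≈ 0.060262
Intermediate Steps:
B = 37/16 (B = 111*(1/48) = 37/16 ≈ 2.3125)
l = 237 (l = -1*(-237) = 237)
f = 62925/16 (f = (37/16 + 155)*25 = (2517/16)*25 = 62925/16 ≈ 3932.8)
l/f = 237/(62925/16) = 237*(16/62925) = 1264/20975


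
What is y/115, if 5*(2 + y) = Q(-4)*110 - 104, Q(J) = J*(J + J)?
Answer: 3406/575 ≈ 5.9235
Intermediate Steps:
Q(J) = 2*J**2 (Q(J) = J*(2*J) = 2*J**2)
y = 3406/5 (y = -2 + ((2*(-4)**2)*110 - 104)/5 = -2 + ((2*16)*110 - 104)/5 = -2 + (32*110 - 104)/5 = -2 + (3520 - 104)/5 = -2 + (1/5)*3416 = -2 + 3416/5 = 3406/5 ≈ 681.20)
y/115 = (3406/5)/115 = (3406/5)*(1/115) = 3406/575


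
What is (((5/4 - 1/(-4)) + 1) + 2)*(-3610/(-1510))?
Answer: 3249/302 ≈ 10.758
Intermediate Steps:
(((5/4 - 1/(-4)) + 1) + 2)*(-3610/(-1510)) = (((5*(1/4) - 1*(-1/4)) + 1) + 2)*(-3610*(-1/1510)) = (((5/4 + 1/4) + 1) + 2)*(361/151) = ((3/2 + 1) + 2)*(361/151) = (5/2 + 2)*(361/151) = (9/2)*(361/151) = 3249/302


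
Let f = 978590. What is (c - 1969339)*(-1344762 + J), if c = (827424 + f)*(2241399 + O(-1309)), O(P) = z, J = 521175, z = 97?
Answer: -3334021163886039135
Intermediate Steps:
O(P) = 97
c = 4048173156944 (c = (827424 + 978590)*(2241399 + 97) = 1806014*2241496 = 4048173156944)
(c - 1969339)*(-1344762 + J) = (4048173156944 - 1969339)*(-1344762 + 521175) = 4048171187605*(-823587) = -3334021163886039135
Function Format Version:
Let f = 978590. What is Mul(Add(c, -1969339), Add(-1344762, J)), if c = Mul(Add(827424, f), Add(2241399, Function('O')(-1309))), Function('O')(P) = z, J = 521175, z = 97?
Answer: -3334021163886039135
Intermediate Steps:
Function('O')(P) = 97
c = 4048173156944 (c = Mul(Add(827424, 978590), Add(2241399, 97)) = Mul(1806014, 2241496) = 4048173156944)
Mul(Add(c, -1969339), Add(-1344762, J)) = Mul(Add(4048173156944, -1969339), Add(-1344762, 521175)) = Mul(4048171187605, -823587) = -3334021163886039135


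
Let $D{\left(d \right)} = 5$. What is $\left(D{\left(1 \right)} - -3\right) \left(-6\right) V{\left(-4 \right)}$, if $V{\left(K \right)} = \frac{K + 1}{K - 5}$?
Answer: $-16$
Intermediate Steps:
$V{\left(K \right)} = \frac{1 + K}{-5 + K}$
$\left(D{\left(1 \right)} - -3\right) \left(-6\right) V{\left(-4 \right)} = \left(5 - -3\right) \left(-6\right) \frac{1 - 4}{-5 - 4} = \left(5 + 3\right) \left(-6\right) \frac{1}{-9} \left(-3\right) = 8 \left(-6\right) \left(\left(- \frac{1}{9}\right) \left(-3\right)\right) = \left(-48\right) \frac{1}{3} = -16$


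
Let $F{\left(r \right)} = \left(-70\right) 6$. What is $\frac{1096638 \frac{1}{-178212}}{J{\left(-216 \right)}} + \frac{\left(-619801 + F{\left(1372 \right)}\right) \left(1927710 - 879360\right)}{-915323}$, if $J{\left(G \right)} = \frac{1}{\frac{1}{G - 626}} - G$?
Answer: $\frac{12089624148334658879}{17019014264996} \approx 7.1036 \cdot 10^{5}$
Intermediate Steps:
$F{\left(r \right)} = -420$
$J{\left(G \right)} = -626$ ($J{\left(G \right)} = \frac{1}{\frac{1}{-626 + G}} - G = \left(-626 + G\right) - G = -626$)
$\frac{1096638 \frac{1}{-178212}}{J{\left(-216 \right)}} + \frac{\left(-619801 + F{\left(1372 \right)}\right) \left(1927710 - 879360\right)}{-915323} = \frac{1096638 \frac{1}{-178212}}{-626} + \frac{\left(-619801 - 420\right) \left(1927710 - 879360\right)}{-915323} = 1096638 \left(- \frac{1}{178212}\right) \left(- \frac{1}{626}\right) + \left(-620221\right) 1048350 \left(- \frac{1}{915323}\right) = \left(- \frac{182773}{29702}\right) \left(- \frac{1}{626}\right) - - \frac{650208685350}{915323} = \frac{182773}{18593452} + \frac{650208685350}{915323} = \frac{12089624148334658879}{17019014264996}$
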